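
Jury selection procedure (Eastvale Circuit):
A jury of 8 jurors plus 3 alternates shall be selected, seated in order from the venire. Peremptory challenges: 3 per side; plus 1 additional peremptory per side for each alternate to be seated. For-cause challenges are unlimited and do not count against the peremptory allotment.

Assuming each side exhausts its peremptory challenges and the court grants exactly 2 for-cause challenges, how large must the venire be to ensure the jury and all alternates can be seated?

25

Seats to fill: 8 + 3 alternates = 11.
Peremptories: 3 + 1×3 = 6 per side × 2 sides = 12.
For-cause removals: 2.
Minimum venire: 11 + 12 + 2 = 25.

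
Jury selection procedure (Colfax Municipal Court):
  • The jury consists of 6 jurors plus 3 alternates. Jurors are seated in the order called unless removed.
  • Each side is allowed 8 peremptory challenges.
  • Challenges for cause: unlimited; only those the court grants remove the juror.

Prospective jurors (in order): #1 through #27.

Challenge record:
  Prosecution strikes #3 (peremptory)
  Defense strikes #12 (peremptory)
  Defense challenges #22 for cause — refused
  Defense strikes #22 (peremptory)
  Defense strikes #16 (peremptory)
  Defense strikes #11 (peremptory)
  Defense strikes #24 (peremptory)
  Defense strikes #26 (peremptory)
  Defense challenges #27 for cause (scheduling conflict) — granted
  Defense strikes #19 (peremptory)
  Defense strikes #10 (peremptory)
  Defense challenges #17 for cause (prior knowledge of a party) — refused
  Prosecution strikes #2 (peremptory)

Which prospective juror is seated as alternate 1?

Removed: #2, #3, #10, #11, #12, #16, #19, #22, #24, #26, #27. (#17 stays — for-cause denied.)
Filling seats in venire order through position 7: #1, #4, #5, #6, #7, #8, #9.
So alternate 1 is #9.

9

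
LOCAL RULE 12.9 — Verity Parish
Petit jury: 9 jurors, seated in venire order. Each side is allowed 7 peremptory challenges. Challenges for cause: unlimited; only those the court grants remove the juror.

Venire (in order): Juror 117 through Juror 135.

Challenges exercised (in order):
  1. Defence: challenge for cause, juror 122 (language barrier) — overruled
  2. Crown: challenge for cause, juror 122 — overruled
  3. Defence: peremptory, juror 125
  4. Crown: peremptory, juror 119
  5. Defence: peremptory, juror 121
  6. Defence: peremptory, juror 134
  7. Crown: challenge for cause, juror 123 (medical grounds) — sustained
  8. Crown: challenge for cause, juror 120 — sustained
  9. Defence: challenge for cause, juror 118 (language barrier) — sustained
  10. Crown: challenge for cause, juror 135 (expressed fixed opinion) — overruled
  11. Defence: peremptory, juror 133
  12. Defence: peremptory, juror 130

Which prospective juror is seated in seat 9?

Removed: #118, #119, #120, #121, #123, #125, #130, #133, #134. (#122, #135 stay — for-cause denied.)
Seating in order: seats 1–9 → #117, #122, #124, #126, #127, #128, #129, #131, #132.
So seat 9 is #132.

132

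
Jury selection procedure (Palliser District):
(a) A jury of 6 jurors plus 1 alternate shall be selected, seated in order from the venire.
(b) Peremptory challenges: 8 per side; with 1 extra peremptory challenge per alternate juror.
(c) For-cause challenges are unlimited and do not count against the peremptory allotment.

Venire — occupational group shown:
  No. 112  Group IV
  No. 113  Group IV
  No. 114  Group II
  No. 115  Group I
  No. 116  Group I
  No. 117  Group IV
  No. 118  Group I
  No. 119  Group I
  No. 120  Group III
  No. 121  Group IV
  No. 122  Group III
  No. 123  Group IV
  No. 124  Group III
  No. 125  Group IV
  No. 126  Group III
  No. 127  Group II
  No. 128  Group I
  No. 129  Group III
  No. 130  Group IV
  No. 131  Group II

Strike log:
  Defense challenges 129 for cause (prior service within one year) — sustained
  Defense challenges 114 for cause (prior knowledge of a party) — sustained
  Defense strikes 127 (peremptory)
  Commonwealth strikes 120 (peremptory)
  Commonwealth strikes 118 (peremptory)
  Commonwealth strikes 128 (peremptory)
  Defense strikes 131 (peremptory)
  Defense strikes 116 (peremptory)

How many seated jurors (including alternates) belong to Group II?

0

Removed: #114, #116, #118, #120, #127, #128, #129, #131.
Seated (7 incl. alternates): #112, #113, #115, #117, #119, #121, #122.
None of those are in Group II → 0.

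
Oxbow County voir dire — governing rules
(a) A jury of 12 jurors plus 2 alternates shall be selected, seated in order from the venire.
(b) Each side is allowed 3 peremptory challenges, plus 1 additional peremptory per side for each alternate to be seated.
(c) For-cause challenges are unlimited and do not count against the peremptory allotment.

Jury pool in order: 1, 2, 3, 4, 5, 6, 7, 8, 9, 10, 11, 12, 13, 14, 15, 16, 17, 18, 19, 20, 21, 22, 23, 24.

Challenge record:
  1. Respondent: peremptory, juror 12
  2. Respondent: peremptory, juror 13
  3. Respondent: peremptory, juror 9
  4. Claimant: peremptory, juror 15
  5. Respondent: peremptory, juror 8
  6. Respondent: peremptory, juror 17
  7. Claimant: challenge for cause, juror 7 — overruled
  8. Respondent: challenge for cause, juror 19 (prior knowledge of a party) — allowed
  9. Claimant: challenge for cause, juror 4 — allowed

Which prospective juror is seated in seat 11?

Removed: #4, #8, #9, #12, #13, #15, #17, #19. (#7 stays — for-cause denied.)
Seating in order: seats 1–12 → #1, #2, #3, #5, #6, #7, #10, #11, #14, #16, #18, #20; alternates → #21, #22.
So seat 11 is #18.

18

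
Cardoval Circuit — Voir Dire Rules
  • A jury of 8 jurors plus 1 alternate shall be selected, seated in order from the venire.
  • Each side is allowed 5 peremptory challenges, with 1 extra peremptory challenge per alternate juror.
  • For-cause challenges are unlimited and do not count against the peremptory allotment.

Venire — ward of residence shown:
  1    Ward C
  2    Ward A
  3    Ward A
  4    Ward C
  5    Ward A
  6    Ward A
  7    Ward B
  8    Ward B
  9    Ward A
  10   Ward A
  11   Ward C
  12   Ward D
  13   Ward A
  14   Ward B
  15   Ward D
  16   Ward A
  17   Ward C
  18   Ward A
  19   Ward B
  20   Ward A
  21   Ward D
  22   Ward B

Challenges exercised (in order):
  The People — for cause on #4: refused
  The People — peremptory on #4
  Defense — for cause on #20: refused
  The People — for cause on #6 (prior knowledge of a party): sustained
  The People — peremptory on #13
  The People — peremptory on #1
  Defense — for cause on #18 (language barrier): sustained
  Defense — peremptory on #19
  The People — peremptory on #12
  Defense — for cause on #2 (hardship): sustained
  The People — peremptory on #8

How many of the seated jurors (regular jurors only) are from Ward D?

Removed: #1, #2, #4, #6, #8, #12, #13, #18, #19.
Seated jurors 1–8: #3, #5, #7, #9, #10, #11, #14, #15 (alternates #16 not counted).
Of those, in Ward D: #15 → 1.

1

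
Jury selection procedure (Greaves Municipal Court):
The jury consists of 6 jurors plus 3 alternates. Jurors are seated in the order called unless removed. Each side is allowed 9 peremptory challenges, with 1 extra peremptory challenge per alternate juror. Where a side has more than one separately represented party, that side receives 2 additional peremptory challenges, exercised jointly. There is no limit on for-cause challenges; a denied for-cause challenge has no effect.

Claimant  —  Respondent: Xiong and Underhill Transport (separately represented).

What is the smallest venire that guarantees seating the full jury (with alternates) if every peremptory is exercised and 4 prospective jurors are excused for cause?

Seats to fill: 6 + 3 alternates = 9.
Peremptories — Claimant: 9 + 1×3 = 12; Respondent: 9 + 1×3 + 2 = 14; total 26.
For-cause removals: 4.
Minimum venire: 9 + 26 + 4 = 39.

39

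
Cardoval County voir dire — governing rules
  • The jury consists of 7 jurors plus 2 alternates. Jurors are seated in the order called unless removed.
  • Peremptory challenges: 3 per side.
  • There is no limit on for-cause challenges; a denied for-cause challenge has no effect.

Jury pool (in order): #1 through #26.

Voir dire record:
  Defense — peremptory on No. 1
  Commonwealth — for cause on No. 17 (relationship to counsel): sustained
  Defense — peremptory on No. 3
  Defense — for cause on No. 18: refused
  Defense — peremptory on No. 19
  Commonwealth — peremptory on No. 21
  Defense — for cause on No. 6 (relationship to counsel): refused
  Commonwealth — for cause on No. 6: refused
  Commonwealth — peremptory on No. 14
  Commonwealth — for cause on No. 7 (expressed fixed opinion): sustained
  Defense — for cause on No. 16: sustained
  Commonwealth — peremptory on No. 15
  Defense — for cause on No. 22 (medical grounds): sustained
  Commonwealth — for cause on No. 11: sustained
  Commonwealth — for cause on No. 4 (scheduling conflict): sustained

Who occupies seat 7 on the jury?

Removed: #1, #3, #4, #7, #11, #14, #15, #16, #17, #19, #21, #22. (#6, #18 stay — for-cause denied.)
Seating in order: seats 1–7 → #2, #5, #6, #8, #9, #10, #12; alternates → #13, #18.
So seat 7 is #12.

12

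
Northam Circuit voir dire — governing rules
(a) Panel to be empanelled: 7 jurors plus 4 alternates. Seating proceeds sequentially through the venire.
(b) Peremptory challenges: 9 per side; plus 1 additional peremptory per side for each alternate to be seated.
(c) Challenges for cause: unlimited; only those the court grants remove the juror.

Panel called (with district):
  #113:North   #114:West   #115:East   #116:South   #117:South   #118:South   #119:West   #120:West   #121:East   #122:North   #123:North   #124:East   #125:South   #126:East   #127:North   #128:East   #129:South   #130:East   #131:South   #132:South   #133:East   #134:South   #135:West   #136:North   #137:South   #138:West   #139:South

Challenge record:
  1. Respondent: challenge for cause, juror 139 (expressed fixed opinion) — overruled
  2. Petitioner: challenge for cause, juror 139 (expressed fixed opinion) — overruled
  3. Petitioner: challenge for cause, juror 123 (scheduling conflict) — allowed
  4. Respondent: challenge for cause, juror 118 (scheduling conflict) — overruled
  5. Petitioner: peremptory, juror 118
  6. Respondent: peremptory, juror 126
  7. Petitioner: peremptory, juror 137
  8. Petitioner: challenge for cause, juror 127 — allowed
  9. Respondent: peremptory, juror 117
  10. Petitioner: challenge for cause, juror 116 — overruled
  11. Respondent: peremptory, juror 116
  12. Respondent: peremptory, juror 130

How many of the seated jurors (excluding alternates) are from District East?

Removed: #116, #117, #118, #123, #126, #127, #130, #137.
Seated jurors 1–7: #113, #114, #115, #119, #120, #121, #122 (alternates #124, #125, #128, #129 not counted).
Of those, in District East: #115, #121 → 2.

2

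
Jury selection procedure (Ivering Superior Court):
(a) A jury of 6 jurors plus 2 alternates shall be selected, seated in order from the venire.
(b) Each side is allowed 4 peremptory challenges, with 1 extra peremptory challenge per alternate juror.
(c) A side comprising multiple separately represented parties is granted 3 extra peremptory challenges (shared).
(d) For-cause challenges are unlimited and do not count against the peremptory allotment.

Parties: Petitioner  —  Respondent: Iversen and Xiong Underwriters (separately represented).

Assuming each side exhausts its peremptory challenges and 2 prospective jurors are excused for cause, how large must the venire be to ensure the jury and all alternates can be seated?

25

Seats to fill: 6 + 2 alternates = 8.
Peremptories — Petitioner: 4 + 1×2 = 6; Respondent: 4 + 1×2 + 3 = 9; total 15.
For-cause removals: 2.
Minimum venire: 8 + 15 + 2 = 25.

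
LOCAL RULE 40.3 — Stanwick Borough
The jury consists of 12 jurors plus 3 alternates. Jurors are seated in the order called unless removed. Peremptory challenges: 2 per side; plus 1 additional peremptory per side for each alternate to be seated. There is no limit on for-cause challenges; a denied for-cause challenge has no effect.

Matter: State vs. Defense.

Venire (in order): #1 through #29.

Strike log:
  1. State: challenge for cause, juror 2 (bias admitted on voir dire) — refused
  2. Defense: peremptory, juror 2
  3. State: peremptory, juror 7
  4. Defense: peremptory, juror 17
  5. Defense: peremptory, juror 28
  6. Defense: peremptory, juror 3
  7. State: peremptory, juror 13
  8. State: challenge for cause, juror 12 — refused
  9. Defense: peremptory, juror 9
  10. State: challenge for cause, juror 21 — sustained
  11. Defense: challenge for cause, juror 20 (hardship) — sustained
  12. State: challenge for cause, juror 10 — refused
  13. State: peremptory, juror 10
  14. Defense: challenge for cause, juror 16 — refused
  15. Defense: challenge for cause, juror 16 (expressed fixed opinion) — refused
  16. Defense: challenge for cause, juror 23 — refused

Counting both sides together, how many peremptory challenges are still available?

2

State allotment: 2 base + 1 × 3 alternates = 5. Defense allotment: 2 base + 1 × 3 alternates = 5.
State peremptories used: #7, #13, #10 — 3 (for-cause on #2, #12, #21, #10 don't count).
Defense peremptories used: #2, #17, #28, #3, #9 — 5 (for-cause on #20, #16, #16, #23 don't count).
Remaining: (5 − 3) + (5 − 5) = 2.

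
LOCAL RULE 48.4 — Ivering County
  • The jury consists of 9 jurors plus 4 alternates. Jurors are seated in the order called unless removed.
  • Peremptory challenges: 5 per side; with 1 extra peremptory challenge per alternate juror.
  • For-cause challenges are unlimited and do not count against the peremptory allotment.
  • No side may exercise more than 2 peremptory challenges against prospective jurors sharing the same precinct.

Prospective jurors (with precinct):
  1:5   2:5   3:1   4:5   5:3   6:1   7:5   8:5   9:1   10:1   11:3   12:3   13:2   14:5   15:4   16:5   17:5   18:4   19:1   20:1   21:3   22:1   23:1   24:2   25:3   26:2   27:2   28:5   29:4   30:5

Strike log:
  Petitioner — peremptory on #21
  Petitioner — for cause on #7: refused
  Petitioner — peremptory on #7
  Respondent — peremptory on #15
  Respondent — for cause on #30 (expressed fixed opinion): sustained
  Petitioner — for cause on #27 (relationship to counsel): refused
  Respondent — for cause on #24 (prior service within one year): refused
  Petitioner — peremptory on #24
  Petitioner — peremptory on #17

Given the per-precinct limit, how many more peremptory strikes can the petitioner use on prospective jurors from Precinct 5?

Petitioner peremptories so far: #21, #7, #24, #17 — 4 of 9 used, 5 left overall.
Against Precinct 5: #7, #17 — 2 used; per-precinct cap 2 leaves 0.
Binding limit: min(5, 0) = 0.

0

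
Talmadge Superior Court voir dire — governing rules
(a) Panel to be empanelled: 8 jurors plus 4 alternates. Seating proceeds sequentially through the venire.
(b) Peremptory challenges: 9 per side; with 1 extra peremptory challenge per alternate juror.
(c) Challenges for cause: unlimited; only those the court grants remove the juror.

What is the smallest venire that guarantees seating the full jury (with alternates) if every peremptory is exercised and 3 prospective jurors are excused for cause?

Seats to fill: 8 + 4 alternates = 12.
Peremptories: 9 + 1×4 = 13 per side × 2 sides = 26.
For-cause removals: 3.
Minimum venire: 12 + 26 + 3 = 41.

41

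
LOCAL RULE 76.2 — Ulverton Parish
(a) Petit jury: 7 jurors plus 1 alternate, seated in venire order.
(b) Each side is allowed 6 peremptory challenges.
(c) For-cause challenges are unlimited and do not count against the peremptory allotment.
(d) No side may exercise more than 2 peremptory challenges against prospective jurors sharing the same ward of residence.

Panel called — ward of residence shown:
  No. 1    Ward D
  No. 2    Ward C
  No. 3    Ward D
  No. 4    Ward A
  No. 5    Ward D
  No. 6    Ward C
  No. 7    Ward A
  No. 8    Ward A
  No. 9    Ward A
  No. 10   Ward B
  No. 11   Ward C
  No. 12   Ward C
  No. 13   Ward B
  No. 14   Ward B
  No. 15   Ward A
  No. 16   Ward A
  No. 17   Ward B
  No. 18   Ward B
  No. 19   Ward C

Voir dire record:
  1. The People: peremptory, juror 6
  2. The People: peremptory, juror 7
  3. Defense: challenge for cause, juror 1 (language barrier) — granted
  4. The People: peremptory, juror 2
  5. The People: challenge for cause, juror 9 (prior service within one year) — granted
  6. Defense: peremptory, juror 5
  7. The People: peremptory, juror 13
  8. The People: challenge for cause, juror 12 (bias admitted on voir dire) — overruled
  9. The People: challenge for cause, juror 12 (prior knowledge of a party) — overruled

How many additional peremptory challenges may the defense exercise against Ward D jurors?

Defense peremptories so far: #5 — 1 of 6 used, 5 left overall.
Against Ward D: #5 — 1 used; per-ward cap 2 leaves 1.
Binding limit: min(5, 1) = 1.

1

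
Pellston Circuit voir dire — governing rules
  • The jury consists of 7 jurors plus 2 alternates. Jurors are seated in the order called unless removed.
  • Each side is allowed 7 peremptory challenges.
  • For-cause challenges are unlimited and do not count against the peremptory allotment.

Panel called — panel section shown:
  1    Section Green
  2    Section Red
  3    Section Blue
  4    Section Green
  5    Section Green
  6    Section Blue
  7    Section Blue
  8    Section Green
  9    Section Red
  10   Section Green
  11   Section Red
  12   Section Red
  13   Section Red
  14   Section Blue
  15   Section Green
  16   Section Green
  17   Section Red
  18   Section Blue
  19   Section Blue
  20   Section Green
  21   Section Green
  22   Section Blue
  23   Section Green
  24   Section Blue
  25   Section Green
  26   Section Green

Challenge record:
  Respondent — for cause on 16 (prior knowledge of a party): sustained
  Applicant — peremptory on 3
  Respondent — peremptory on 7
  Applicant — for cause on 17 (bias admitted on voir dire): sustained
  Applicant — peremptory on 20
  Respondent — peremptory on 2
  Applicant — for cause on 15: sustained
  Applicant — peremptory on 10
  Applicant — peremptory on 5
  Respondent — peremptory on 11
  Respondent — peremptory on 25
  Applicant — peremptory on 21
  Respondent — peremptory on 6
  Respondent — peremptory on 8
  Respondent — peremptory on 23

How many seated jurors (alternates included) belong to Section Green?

Removed: #2, #3, #5, #6, #7, #8, #10, #11, #15, #16, #17, #20, #21, #23, #25.
Seated (9 incl. alternates): #1, #4, #9, #12, #13, #14, #18, #19, #22.
Of those, in Section Green: #1, #4 → 2.

2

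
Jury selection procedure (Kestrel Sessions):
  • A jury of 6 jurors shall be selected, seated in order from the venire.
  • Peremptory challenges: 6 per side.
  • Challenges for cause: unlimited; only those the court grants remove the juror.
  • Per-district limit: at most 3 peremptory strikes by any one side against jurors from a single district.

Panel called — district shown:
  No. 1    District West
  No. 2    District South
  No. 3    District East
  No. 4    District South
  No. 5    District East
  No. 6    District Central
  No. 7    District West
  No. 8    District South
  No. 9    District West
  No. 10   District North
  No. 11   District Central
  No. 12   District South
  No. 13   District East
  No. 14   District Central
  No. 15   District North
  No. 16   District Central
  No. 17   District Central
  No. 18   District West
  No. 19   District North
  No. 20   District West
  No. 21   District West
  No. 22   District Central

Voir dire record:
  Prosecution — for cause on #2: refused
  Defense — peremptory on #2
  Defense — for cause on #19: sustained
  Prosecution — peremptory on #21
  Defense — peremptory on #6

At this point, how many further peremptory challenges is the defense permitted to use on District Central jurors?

Defense peremptories so far: #2, #6 — 2 of 6 used, 4 left overall.
Against District Central: #6 — 1 used; per-district cap 3 leaves 2.
Binding limit: min(4, 2) = 2.

2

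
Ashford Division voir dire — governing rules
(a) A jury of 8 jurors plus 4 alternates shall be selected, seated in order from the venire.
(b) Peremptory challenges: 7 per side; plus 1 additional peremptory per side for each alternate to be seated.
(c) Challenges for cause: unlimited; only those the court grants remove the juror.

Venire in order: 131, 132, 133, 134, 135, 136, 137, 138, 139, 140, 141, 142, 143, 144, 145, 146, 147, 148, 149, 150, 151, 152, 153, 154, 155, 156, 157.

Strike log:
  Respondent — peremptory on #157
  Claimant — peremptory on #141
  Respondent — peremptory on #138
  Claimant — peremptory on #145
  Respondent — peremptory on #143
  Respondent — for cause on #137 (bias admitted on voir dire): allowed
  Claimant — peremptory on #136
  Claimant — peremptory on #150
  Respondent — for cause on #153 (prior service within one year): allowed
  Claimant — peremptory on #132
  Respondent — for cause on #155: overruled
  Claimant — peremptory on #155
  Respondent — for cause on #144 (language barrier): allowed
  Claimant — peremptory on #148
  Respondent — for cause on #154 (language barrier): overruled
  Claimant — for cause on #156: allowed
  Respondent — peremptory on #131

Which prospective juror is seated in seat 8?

Removed: #131, #132, #136, #137, #138, #141, #143, #144, #145, #148, #150, #153, #155, #156, #157. (#154 stays — for-cause denied.)
Seating in order: seats 1–8 → #133, #134, #135, #139, #140, #142, #146, #147; alternates → #149, #151, #152, #154.
So seat 8 is #147.

147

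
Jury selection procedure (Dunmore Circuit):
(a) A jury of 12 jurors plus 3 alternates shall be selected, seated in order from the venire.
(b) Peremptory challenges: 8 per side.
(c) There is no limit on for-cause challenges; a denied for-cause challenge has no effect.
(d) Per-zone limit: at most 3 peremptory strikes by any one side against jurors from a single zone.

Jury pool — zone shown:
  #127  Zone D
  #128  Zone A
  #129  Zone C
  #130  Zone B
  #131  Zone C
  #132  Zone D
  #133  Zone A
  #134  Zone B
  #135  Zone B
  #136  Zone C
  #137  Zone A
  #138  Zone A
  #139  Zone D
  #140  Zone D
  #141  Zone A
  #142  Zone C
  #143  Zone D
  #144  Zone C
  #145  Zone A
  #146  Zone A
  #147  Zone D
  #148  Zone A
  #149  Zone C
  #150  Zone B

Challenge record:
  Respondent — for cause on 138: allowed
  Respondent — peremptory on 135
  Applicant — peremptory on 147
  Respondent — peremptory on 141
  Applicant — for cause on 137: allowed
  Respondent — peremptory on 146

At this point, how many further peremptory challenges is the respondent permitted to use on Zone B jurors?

2

Respondent peremptories so far: #135, #141, #146 — 3 of 8 used, 5 left overall.
Against Zone B: #135 — 1 used; per-zone cap 3 leaves 2.
Binding limit: min(5, 2) = 2.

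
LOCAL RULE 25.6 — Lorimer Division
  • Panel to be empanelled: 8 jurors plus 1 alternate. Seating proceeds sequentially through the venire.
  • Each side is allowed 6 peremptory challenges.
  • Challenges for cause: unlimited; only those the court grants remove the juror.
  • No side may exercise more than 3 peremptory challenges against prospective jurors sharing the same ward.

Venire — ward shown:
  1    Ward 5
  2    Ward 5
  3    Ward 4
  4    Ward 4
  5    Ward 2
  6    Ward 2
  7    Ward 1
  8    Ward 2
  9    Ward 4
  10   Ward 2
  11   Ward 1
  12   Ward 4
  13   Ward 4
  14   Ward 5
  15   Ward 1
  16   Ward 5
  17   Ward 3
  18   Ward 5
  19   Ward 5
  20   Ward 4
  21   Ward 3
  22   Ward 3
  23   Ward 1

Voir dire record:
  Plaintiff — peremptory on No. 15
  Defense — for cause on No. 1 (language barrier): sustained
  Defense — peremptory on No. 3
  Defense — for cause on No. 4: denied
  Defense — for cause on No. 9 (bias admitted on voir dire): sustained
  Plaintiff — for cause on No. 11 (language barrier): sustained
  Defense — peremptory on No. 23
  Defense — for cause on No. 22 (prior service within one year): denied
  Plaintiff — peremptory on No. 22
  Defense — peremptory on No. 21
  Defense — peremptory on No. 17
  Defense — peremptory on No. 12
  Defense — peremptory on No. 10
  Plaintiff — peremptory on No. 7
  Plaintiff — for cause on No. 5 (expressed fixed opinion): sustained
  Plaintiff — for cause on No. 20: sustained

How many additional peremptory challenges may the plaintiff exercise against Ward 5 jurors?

3

Plaintiff peremptories so far: #15, #22, #7 — 3 of 6 used, 3 left overall.
Against Ward 5: none yet — per-ward cap 3 leaves 3.
Binding limit: min(3, 3) = 3.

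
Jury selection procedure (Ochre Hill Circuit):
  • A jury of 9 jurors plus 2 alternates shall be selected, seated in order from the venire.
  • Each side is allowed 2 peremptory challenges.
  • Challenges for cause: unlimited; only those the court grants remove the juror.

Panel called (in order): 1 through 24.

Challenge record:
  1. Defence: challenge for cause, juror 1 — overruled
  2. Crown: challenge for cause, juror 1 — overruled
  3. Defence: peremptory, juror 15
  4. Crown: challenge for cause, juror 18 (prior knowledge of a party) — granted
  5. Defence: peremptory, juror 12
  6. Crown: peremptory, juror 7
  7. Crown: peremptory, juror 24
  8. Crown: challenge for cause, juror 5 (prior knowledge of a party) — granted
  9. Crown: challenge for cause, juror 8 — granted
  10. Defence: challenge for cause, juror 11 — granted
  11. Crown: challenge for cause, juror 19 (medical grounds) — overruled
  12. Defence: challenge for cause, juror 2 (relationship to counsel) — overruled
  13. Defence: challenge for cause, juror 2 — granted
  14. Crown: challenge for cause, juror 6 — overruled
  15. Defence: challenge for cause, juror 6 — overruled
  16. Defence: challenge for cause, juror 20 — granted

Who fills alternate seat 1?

Removed: #2, #5, #7, #8, #11, #12, #15, #18, #20, #24. (#1, #6, #19 stay — for-cause denied.)
Seating in order: seats 1–9 → #1, #3, #4, #6, #9, #10, #13, #14, #16; alternates → #17, #19.
So alternate 1 is #17.

17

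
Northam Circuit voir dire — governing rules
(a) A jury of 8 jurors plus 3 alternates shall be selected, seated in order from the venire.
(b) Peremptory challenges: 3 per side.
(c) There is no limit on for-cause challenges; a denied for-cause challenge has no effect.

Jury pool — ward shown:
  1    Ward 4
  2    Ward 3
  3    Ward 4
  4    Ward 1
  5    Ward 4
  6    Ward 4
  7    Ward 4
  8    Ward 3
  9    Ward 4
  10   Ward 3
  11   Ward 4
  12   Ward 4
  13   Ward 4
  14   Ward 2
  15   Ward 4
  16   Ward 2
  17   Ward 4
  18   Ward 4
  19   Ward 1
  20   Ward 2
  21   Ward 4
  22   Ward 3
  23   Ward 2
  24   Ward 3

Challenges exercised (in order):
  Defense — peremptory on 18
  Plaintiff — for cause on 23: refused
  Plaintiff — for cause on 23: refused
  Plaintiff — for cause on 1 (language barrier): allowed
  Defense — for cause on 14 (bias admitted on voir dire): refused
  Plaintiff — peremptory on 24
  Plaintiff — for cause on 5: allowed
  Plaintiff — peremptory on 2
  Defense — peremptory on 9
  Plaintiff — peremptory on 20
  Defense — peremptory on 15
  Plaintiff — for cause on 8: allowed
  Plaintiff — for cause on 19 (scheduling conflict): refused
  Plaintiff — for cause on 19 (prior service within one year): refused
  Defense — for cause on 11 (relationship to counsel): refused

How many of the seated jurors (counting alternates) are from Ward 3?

1

Removed: #1, #2, #5, #8, #9, #15, #18, #20, #24.
Seated (11 incl. alternates): #3, #4, #6, #7, #10, #11, #12, #13, #14, #16, #17.
Of those, in Ward 3: #10 → 1.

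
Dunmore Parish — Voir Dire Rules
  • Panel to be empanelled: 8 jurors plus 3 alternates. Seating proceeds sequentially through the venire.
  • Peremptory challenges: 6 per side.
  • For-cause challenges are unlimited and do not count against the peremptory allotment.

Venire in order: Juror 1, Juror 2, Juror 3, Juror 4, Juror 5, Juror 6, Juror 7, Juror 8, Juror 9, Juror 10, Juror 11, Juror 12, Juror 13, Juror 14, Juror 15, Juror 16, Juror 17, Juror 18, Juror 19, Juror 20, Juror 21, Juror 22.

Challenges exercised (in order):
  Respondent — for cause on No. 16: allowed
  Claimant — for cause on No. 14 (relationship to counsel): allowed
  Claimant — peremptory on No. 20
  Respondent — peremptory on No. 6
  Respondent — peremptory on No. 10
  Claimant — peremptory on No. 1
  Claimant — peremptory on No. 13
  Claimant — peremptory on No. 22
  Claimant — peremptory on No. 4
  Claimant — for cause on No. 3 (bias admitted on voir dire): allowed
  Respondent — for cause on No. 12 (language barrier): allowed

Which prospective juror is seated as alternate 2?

Removed: #1, #3, #4, #6, #10, #12, #13, #14, #16, #20, #22.
Seating in order: seats 1–8 → #2, #5, #7, #8, #9, #11, #15, #17; alternates → #18, #19, #21.
So alternate 2 is #19.

19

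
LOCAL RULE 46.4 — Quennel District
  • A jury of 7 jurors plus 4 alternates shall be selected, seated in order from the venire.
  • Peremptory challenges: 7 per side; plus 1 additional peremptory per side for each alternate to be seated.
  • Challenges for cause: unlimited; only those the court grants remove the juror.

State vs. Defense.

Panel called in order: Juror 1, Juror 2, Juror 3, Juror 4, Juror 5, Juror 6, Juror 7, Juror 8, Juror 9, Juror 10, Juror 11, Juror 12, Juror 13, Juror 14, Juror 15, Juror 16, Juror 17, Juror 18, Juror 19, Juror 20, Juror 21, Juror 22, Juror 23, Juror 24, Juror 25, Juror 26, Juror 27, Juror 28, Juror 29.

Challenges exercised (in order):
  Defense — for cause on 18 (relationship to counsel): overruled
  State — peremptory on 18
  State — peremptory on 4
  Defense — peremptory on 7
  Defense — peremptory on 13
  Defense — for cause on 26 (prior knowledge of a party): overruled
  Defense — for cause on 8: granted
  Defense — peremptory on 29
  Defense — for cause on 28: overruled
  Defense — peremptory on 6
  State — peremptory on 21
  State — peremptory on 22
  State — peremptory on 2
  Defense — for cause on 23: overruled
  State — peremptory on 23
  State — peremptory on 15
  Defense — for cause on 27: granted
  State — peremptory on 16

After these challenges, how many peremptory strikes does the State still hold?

State allotment: 7 base + 1 × 4 alternates = 11.
State peremptories used: #18, #4, #21, #22, #2, #23, #15, #16 — 8.
Remaining: 11 − 8 = 3.

3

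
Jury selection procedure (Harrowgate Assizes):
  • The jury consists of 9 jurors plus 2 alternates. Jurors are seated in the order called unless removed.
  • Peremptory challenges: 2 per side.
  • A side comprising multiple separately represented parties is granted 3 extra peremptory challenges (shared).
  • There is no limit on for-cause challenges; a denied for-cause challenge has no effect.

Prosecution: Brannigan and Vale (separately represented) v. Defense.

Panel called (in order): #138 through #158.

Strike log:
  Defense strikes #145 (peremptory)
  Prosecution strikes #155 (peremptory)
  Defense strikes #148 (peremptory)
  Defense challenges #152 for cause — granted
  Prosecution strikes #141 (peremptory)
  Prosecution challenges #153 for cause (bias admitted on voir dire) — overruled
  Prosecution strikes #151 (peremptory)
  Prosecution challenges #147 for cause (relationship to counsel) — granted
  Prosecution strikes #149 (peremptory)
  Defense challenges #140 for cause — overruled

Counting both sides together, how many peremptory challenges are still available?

1

Prosecution allotment: 2 base + 3 multi-party = 5. Defense allotment: 2.
Prosecution peremptories used: #155, #141, #151, #149 — 4 (for-cause on #153, #147 don't count).
Defense peremptories used: #145, #148 — 2 (for-cause on #152, #140 don't count).
Remaining: (5 − 4) + (2 − 2) = 1.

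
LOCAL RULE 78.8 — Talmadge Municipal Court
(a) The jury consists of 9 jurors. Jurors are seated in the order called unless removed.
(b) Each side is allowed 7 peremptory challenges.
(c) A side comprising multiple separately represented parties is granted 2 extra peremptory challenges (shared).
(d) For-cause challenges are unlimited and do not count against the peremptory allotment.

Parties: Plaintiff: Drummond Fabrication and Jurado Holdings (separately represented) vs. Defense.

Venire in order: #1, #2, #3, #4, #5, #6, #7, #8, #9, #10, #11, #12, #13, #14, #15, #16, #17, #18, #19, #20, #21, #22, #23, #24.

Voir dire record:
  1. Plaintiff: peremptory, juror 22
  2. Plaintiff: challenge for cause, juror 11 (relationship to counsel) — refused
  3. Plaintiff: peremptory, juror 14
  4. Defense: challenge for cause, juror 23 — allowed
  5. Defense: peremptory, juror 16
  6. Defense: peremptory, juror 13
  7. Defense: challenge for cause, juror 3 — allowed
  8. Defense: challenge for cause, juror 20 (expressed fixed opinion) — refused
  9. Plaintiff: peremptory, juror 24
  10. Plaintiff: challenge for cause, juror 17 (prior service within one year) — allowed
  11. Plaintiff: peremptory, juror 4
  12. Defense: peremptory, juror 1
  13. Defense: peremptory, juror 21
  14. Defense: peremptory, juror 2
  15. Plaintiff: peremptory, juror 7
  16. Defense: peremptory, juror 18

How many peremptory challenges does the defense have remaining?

Defense allotment: 7.
Defense peremptories used: #16, #13, #1, #21, #2, #18 — 6 (for-cause on #23, #3, #20 don't count).
Remaining: 7 − 6 = 1.

1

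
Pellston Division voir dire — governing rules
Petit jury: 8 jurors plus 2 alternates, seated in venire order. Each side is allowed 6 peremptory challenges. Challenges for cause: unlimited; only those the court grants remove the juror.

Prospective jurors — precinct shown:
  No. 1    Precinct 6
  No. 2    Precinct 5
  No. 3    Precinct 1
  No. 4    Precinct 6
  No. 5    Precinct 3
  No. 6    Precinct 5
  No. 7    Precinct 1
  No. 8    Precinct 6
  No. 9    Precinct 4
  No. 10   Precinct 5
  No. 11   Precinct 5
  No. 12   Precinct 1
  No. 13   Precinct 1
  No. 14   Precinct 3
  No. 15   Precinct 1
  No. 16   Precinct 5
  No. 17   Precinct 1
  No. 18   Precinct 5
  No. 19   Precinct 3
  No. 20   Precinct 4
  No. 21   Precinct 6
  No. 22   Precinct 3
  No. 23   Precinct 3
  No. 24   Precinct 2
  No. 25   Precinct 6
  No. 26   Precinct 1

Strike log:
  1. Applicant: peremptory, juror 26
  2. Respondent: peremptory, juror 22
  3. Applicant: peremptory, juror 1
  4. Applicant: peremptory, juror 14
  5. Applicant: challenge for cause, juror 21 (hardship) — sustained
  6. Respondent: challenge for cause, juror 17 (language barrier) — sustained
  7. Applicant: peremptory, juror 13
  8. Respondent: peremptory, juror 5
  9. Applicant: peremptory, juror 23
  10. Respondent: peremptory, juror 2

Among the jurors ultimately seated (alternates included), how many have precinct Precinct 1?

4

Removed: #1, #2, #5, #13, #14, #17, #21, #22, #23, #26.
Seated (10 incl. alternates): #3, #4, #6, #7, #8, #9, #10, #11, #12, #15.
Of those, in Precinct 1: #3, #7, #12, #15 → 4.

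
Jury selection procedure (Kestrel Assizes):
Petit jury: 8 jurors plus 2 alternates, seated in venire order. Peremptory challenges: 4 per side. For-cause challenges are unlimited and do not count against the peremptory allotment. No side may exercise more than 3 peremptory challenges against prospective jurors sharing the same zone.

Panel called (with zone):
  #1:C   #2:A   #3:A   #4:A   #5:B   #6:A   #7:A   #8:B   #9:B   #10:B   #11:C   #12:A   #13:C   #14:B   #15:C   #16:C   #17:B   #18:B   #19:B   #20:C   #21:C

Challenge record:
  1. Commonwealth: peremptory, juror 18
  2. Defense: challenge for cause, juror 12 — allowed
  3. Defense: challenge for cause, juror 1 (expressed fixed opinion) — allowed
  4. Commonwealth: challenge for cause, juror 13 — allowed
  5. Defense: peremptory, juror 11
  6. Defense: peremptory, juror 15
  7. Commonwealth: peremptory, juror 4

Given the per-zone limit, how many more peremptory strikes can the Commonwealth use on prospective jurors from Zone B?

2

Commonwealth peremptories so far: #18, #4 — 2 of 4 used, 2 left overall.
Against Zone B: #18 — 1 used; per-zone cap 3 leaves 2.
Binding limit: min(2, 2) = 2.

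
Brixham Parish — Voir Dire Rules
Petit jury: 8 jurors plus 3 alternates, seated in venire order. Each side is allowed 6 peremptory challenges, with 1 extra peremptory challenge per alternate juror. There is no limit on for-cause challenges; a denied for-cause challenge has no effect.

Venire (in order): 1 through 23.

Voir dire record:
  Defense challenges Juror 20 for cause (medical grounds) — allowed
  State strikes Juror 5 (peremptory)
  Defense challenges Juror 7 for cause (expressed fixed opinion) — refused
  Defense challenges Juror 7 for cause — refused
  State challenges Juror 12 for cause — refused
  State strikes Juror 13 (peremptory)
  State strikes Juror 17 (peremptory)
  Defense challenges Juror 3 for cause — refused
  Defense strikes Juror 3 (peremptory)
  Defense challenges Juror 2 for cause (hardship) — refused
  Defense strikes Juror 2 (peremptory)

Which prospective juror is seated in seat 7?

Removed: #2, #3, #5, #13, #17, #20. (#7, #12 stay — for-cause denied.)
Seating in order: seats 1–8 → #1, #4, #6, #7, #8, #9, #10, #11; alternates → #12, #14, #15.
So seat 7 is #10.

10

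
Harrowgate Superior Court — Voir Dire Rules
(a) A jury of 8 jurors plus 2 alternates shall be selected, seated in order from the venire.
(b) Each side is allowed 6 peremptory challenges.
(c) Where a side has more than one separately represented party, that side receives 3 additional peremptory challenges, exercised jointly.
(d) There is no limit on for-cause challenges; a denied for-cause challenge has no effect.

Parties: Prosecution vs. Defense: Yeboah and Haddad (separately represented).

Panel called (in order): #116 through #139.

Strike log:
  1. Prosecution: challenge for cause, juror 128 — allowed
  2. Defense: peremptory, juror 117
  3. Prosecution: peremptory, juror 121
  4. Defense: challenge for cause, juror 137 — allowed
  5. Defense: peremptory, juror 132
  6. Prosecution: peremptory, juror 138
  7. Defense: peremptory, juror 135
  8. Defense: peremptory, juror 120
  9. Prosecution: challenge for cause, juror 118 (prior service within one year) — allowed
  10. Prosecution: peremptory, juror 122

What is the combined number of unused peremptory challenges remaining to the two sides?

8

Prosecution allotment: 6. Defense allotment: 6 base + 3 multi-party = 9.
Prosecution peremptories used: #121, #138, #122 — 3 (for-cause on #128, #118 don't count).
Defense peremptories used: #117, #132, #135, #120 — 4 (the for-cause on #137 doesn't count).
Remaining: (6 − 3) + (9 − 4) = 8.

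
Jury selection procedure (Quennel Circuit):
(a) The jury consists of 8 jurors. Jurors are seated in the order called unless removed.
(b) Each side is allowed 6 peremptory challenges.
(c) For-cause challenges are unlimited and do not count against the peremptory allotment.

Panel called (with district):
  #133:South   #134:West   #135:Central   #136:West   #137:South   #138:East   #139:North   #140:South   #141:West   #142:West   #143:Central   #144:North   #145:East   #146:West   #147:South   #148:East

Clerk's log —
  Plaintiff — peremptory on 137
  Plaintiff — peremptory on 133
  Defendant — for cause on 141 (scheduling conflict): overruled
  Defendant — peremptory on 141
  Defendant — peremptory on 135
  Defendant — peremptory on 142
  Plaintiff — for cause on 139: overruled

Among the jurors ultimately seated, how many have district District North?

2

Removed: #133, #135, #137, #141, #142.
Seated jurors 1–8: #134, #136, #138, #139, #140, #143, #144, #145.
Of those, in District North: #139, #144 → 2.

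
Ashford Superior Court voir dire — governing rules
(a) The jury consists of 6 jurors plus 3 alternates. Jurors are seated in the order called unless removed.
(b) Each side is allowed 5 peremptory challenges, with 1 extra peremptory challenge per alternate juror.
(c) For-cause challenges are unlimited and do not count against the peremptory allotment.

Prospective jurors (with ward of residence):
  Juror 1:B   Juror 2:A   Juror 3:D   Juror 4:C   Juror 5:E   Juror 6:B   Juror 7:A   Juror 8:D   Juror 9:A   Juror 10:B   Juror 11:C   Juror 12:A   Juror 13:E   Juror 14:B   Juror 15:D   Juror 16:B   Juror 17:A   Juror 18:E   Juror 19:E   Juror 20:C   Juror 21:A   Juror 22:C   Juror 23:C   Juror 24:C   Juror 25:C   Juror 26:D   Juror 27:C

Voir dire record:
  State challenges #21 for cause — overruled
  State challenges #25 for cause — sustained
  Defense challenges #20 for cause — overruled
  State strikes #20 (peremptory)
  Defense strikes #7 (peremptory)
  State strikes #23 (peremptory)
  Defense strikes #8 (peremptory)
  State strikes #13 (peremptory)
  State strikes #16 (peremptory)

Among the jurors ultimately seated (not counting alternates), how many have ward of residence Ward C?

1

Removed: #7, #8, #13, #16, #20, #23, #25.
Seated jurors 1–6: #1, #2, #3, #4, #5, #6 (alternates #9, #10, #11 not counted).
Of those, in Ward C: #4 → 1.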